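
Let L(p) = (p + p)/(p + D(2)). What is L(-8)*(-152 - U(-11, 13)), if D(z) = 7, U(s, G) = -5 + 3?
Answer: -2400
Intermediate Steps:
U(s, G) = -2
L(p) = 2*p/(7 + p) (L(p) = (p + p)/(p + 7) = (2*p)/(7 + p) = 2*p/(7 + p))
L(-8)*(-152 - U(-11, 13)) = (2*(-8)/(7 - 8))*(-152 - 1*(-2)) = (2*(-8)/(-1))*(-152 + 2) = (2*(-8)*(-1))*(-150) = 16*(-150) = -2400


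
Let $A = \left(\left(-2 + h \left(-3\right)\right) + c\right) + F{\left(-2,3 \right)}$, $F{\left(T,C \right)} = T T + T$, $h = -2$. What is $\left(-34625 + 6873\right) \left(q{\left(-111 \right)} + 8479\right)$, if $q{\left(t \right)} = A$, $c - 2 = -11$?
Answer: $-235225952$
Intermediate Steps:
$c = -9$ ($c = 2 - 11 = -9$)
$F{\left(T,C \right)} = T + T^{2}$ ($F{\left(T,C \right)} = T^{2} + T = T + T^{2}$)
$A = -3$ ($A = \left(\left(-2 - -6\right) - 9\right) - 2 \left(1 - 2\right) = \left(\left(-2 + 6\right) - 9\right) - -2 = \left(4 - 9\right) + 2 = -5 + 2 = -3$)
$q{\left(t \right)} = -3$
$\left(-34625 + 6873\right) \left(q{\left(-111 \right)} + 8479\right) = \left(-34625 + 6873\right) \left(-3 + 8479\right) = \left(-27752\right) 8476 = -235225952$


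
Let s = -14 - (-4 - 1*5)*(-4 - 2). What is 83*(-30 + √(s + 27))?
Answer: -2490 + 83*I*√41 ≈ -2490.0 + 531.46*I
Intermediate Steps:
s = -68 (s = -14 - (-4 - 5)*(-6) = -14 - (-9)*(-6) = -14 - 1*54 = -14 - 54 = -68)
83*(-30 + √(s + 27)) = 83*(-30 + √(-68 + 27)) = 83*(-30 + √(-41)) = 83*(-30 + I*√41) = -2490 + 83*I*√41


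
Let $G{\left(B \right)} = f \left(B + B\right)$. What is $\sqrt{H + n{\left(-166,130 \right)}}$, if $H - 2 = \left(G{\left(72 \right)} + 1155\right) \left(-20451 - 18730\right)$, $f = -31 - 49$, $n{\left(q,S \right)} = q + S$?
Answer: $\sqrt{406111031} \approx 20152.0$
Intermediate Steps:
$n{\left(q,S \right)} = S + q$
$f = -80$ ($f = -31 - 49 = -80$)
$G{\left(B \right)} = - 160 B$ ($G{\left(B \right)} = - 80 \left(B + B\right) = - 80 \cdot 2 B = - 160 B$)
$H = 406111067$ ($H = 2 + \left(\left(-160\right) 72 + 1155\right) \left(-20451 - 18730\right) = 2 + \left(-11520 + 1155\right) \left(-39181\right) = 2 - -406111065 = 2 + 406111065 = 406111067$)
$\sqrt{H + n{\left(-166,130 \right)}} = \sqrt{406111067 + \left(130 - 166\right)} = \sqrt{406111067 - 36} = \sqrt{406111031}$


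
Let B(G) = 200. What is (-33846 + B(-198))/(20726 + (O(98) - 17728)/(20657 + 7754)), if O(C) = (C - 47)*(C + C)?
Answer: -477958253/294419327 ≈ -1.6234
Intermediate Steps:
O(C) = 2*C*(-47 + C) (O(C) = (-47 + C)*(2*C) = 2*C*(-47 + C))
(-33846 + B(-198))/(20726 + (O(98) - 17728)/(20657 + 7754)) = (-33846 + 200)/(20726 + (2*98*(-47 + 98) - 17728)/(20657 + 7754)) = -33646/(20726 + (2*98*51 - 17728)/28411) = -33646/(20726 + (9996 - 17728)*(1/28411)) = -33646/(20726 - 7732*1/28411) = -33646/(20726 - 7732/28411) = -33646/588838654/28411 = -33646*28411/588838654 = -477958253/294419327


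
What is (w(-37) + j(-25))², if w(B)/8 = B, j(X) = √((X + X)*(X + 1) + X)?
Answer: 88791 - 2960*√47 ≈ 68498.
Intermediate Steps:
j(X) = √(X + 2*X*(1 + X)) (j(X) = √((2*X)*(1 + X) + X) = √(2*X*(1 + X) + X) = √(X + 2*X*(1 + X)))
w(B) = 8*B
(w(-37) + j(-25))² = (8*(-37) + √(-25*(3 + 2*(-25))))² = (-296 + √(-25*(3 - 50)))² = (-296 + √(-25*(-47)))² = (-296 + √1175)² = (-296 + 5*√47)²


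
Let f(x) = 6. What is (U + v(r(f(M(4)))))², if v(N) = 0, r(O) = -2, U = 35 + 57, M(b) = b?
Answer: 8464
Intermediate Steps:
U = 92
(U + v(r(f(M(4)))))² = (92 + 0)² = 92² = 8464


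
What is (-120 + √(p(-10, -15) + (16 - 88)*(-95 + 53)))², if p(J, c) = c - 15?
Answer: (120 - √2994)² ≈ 4261.8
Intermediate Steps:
p(J, c) = -15 + c
(-120 + √(p(-10, -15) + (16 - 88)*(-95 + 53)))² = (-120 + √((-15 - 15) + (16 - 88)*(-95 + 53)))² = (-120 + √(-30 - 72*(-42)))² = (-120 + √(-30 + 3024))² = (-120 + √2994)²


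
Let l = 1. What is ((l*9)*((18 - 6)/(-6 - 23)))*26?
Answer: -2808/29 ≈ -96.828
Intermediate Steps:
((l*9)*((18 - 6)/(-6 - 23)))*26 = ((1*9)*((18 - 6)/(-6 - 23)))*26 = (9*(12/(-29)))*26 = (9*(12*(-1/29)))*26 = (9*(-12/29))*26 = -108/29*26 = -2808/29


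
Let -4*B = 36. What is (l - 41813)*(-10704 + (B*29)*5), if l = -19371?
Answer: 734758656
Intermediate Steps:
B = -9 (B = -1/4*36 = -9)
(l - 41813)*(-10704 + (B*29)*5) = (-19371 - 41813)*(-10704 - 9*29*5) = -61184*(-10704 - 261*5) = -61184*(-10704 - 1305) = -61184*(-12009) = 734758656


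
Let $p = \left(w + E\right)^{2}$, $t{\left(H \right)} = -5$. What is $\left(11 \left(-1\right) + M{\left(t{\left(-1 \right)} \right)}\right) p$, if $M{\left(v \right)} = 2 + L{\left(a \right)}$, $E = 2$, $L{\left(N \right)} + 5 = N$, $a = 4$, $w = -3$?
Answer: $-10$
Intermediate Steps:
$L{\left(N \right)} = -5 + N$
$M{\left(v \right)} = 1$ ($M{\left(v \right)} = 2 + \left(-5 + 4\right) = 2 - 1 = 1$)
$p = 1$ ($p = \left(-3 + 2\right)^{2} = \left(-1\right)^{2} = 1$)
$\left(11 \left(-1\right) + M{\left(t{\left(-1 \right)} \right)}\right) p = \left(11 \left(-1\right) + 1\right) 1 = \left(-11 + 1\right) 1 = \left(-10\right) 1 = -10$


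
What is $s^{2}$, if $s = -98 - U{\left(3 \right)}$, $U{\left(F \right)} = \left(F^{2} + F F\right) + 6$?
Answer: $14884$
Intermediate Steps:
$U{\left(F \right)} = 6 + 2 F^{2}$ ($U{\left(F \right)} = \left(F^{2} + F^{2}\right) + 6 = 2 F^{2} + 6 = 6 + 2 F^{2}$)
$s = -122$ ($s = -98 - \left(6 + 2 \cdot 3^{2}\right) = -98 - \left(6 + 2 \cdot 9\right) = -98 - \left(6 + 18\right) = -98 - 24 = -122$)
$s^{2} = \left(-122\right)^{2} = 14884$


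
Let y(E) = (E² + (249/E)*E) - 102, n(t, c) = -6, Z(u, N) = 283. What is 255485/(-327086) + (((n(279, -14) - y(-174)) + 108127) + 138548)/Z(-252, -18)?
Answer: 70658736901/92565338 ≈ 763.34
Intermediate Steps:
y(E) = 147 + E² (y(E) = (E² + 249) - 102 = (249 + E²) - 102 = 147 + E²)
255485/(-327086) + (((n(279, -14) - y(-174)) + 108127) + 138548)/Z(-252, -18) = 255485/(-327086) + (((-6 - (147 + (-174)²)) + 108127) + 138548)/283 = 255485*(-1/327086) + (((-6 - (147 + 30276)) + 108127) + 138548)*(1/283) = -255485/327086 + (((-6 - 1*30423) + 108127) + 138548)*(1/283) = -255485/327086 + (((-6 - 30423) + 108127) + 138548)*(1/283) = -255485/327086 + ((-30429 + 108127) + 138548)*(1/283) = -255485/327086 + (77698 + 138548)*(1/283) = -255485/327086 + 216246*(1/283) = -255485/327086 + 216246/283 = 70658736901/92565338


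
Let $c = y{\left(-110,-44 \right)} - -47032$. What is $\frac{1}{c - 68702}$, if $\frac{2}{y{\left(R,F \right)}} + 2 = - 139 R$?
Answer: $- \frac{7644}{165645479} \approx -4.6147 \cdot 10^{-5}$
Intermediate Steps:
$y{\left(R,F \right)} = \frac{2}{-2 - 139 R}$
$c = \frac{359512609}{7644}$ ($c = - \frac{2}{2 + 139 \left(-110\right)} - -47032 = - \frac{2}{2 - 15290} + 47032 = - \frac{2}{-15288} + 47032 = \left(-2\right) \left(- \frac{1}{15288}\right) + 47032 = \frac{1}{7644} + 47032 = \frac{359512609}{7644} \approx 47032.0$)
$\frac{1}{c - 68702} = \frac{1}{\frac{359512609}{7644} - 68702} = \frac{1}{- \frac{165645479}{7644}} = - \frac{7644}{165645479}$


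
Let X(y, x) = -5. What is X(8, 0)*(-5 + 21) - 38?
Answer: -118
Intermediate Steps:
X(8, 0)*(-5 + 21) - 38 = -5*(-5 + 21) - 38 = -5*16 - 38 = -80 - 38 = -118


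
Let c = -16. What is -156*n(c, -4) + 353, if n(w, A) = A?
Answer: 977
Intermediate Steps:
-156*n(c, -4) + 353 = -156*(-4) + 353 = 624 + 353 = 977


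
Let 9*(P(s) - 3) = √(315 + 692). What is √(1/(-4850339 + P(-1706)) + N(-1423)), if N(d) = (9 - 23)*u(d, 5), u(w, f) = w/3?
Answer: √(2608966632303 - 59766*√1007)/(3*√(43653024 - √1007)) ≈ 81.490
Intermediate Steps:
P(s) = 3 + √1007/9 (P(s) = 3 + √(315 + 692)/9 = 3 + √1007/9)
u(w, f) = w/3 (u(w, f) = w*(⅓) = w/3)
N(d) = -14*d/3 (N(d) = (9 - 23)*(d/3) = -14*d/3)
√(1/(-4850339 + P(-1706)) + N(-1423)) = √(1/(-4850339 + (3 + √1007/9)) - 14/3*(-1423)) = √(1/(-4850336 + √1007/9) + 19922/3) = √(19922/3 + 1/(-4850336 + √1007/9))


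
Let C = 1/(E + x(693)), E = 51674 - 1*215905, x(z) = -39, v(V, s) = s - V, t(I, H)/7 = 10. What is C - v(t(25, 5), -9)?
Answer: 12977329/164270 ≈ 79.000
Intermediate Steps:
t(I, H) = 70 (t(I, H) = 7*10 = 70)
E = -164231 (E = 51674 - 215905 = -164231)
C = -1/164270 (C = 1/(-164231 - 39) = 1/(-164270) = -1/164270 ≈ -6.0875e-6)
C - v(t(25, 5), -9) = -1/164270 - (-9 - 1*70) = -1/164270 - (-9 - 70) = -1/164270 - 1*(-79) = -1/164270 + 79 = 12977329/164270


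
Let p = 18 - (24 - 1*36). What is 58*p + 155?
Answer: 1895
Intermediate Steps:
p = 30 (p = 18 - (24 - 36) = 18 - 1*(-12) = 18 + 12 = 30)
58*p + 155 = 58*30 + 155 = 1740 + 155 = 1895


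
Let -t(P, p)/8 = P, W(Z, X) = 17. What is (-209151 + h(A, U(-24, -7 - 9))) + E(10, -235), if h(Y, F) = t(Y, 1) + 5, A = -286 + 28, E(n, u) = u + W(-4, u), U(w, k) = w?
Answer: -207300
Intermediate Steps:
t(P, p) = -8*P
E(n, u) = 17 + u (E(n, u) = u + 17 = 17 + u)
A = -258
h(Y, F) = 5 - 8*Y (h(Y, F) = -8*Y + 5 = 5 - 8*Y)
(-209151 + h(A, U(-24, -7 - 9))) + E(10, -235) = (-209151 + (5 - 8*(-258))) + (17 - 235) = (-209151 + (5 + 2064)) - 218 = (-209151 + 2069) - 218 = -207082 - 218 = -207300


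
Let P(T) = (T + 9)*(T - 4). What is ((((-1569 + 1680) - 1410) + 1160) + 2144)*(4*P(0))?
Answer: -288720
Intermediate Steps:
P(T) = (-4 + T)*(9 + T) (P(T) = (9 + T)*(-4 + T) = (-4 + T)*(9 + T))
((((-1569 + 1680) - 1410) + 1160) + 2144)*(4*P(0)) = ((((-1569 + 1680) - 1410) + 1160) + 2144)*(4*(-36 + 0² + 5*0)) = (((111 - 1410) + 1160) + 2144)*(4*(-36 + 0 + 0)) = ((-1299 + 1160) + 2144)*(4*(-36)) = (-139 + 2144)*(-144) = 2005*(-144) = -288720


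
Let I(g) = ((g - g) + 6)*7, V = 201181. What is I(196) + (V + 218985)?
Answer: 420208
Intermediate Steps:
I(g) = 42 (I(g) = (0 + 6)*7 = 6*7 = 42)
I(196) + (V + 218985) = 42 + (201181 + 218985) = 42 + 420166 = 420208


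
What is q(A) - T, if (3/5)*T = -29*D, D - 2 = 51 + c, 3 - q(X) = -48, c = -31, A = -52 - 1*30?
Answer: 3343/3 ≈ 1114.3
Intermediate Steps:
A = -82 (A = -52 - 30 = -82)
q(X) = 51 (q(X) = 3 - 1*(-48) = 3 + 48 = 51)
D = 22 (D = 2 + (51 - 31) = 2 + 20 = 22)
T = -3190/3 (T = 5*(-29*22)/3 = (5/3)*(-638) = -3190/3 ≈ -1063.3)
q(A) - T = 51 - 1*(-3190/3) = 51 + 3190/3 = 3343/3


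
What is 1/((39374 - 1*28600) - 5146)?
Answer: 1/5628 ≈ 0.00017768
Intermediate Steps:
1/((39374 - 1*28600) - 5146) = 1/((39374 - 28600) - 5146) = 1/(10774 - 5146) = 1/5628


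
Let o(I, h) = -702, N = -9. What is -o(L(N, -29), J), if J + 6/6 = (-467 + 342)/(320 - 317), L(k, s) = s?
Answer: 702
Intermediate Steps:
J = -128/3 (J = -1 + (-467 + 342)/(320 - 317) = -1 - 125/3 = -128/3 ≈ -42.667)
-o(L(N, -29), J) = -1*(-702) = 702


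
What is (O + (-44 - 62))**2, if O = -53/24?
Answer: 6744409/576 ≈ 11709.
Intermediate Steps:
O = -53/24 (O = -53*1/24 = -53/24 ≈ -2.2083)
(O + (-44 - 62))**2 = (-53/24 + (-44 - 62))**2 = (-53/24 - 106)**2 = (-2597/24)**2 = 6744409/576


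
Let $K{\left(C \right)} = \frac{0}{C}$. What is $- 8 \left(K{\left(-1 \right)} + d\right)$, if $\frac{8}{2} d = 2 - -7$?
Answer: $-18$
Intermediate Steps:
$K{\left(C \right)} = 0$
$d = \frac{9}{4}$ ($d = \frac{2 - -7}{4} = \frac{2 + 7}{4} = \frac{1}{4} \cdot 9 = \frac{9}{4} \approx 2.25$)
$- 8 \left(K{\left(-1 \right)} + d\right) = - 8 \left(0 + \frac{9}{4}\right) = \left(-8\right) \frac{9}{4} = -18$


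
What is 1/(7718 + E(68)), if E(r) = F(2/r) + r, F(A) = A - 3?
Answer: 34/264623 ≈ 0.00012848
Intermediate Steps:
F(A) = -3 + A
E(r) = -3 + r + 2/r (E(r) = (-3 + 2/r) + r = -3 + r + 2/r)
1/(7718 + E(68)) = 1/(7718 + (-3 + 68 + 2/68)) = 1/(7718 + (-3 + 68 + 2*(1/68))) = 1/(7718 + (-3 + 68 + 1/34)) = 1/(7718 + 2211/34) = 1/(264623/34) = 34/264623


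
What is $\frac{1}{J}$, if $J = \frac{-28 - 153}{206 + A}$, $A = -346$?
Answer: $\frac{140}{181} \approx 0.77348$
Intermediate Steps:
$J = \frac{181}{140}$ ($J = \frac{-28 - 153}{206 - 346} = - \frac{181}{-140} = \left(-181\right) \left(- \frac{1}{140}\right) = \frac{181}{140} \approx 1.2929$)
$\frac{1}{J} = \frac{1}{\frac{181}{140}} = \frac{140}{181}$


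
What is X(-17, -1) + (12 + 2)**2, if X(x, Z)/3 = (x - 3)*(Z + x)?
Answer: 1276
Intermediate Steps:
X(x, Z) = 3*(-3 + x)*(Z + x) (X(x, Z) = 3*((x - 3)*(Z + x)) = 3*((-3 + x)*(Z + x)) = 3*(-3 + x)*(Z + x))
X(-17, -1) + (12 + 2)**2 = (-9*(-1) - 9*(-17) + 3*(-17)**2 + 3*(-1)*(-17)) + (12 + 2)**2 = (9 + 153 + 3*289 + 51) + 14**2 = (9 + 153 + 867 + 51) + 196 = 1080 + 196 = 1276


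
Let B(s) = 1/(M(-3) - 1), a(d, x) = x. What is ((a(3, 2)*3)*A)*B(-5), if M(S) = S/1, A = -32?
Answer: 48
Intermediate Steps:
M(S) = S (M(S) = S*1 = S)
B(s) = -¼ (B(s) = 1/(-3 - 1) = 1/(-4) = -¼)
((a(3, 2)*3)*A)*B(-5) = ((2*3)*(-32))*(-¼) = (6*(-32))*(-¼) = -192*(-¼) = 48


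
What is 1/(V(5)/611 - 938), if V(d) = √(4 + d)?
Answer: -611/573115 ≈ -0.0010661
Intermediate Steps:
1/(V(5)/611 - 938) = 1/(√(4 + 5)/611 - 938) = 1/(√9*(1/611) - 938) = 1/(3*(1/611) - 938) = 1/(3/611 - 938) = 1/(-573115/611) = -611/573115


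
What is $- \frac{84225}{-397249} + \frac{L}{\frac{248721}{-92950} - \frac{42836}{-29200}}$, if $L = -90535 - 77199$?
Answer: $\frac{2348692172857595}{16927177139} \approx 1.3875 \cdot 10^{5}$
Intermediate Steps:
$L = -167734$ ($L = -90535 - 77199 = -167734$)
$- \frac{84225}{-397249} + \frac{L}{\frac{248721}{-92950} - \frac{42836}{-29200}} = - \frac{84225}{-397249} - \frac{167734}{\frac{248721}{-92950} - \frac{42836}{-29200}} = \left(-84225\right) \left(- \frac{1}{397249}\right) - \frac{167734}{248721 \left(- \frac{1}{92950}\right) - - \frac{10709}{7300}} = \frac{84225}{397249} - \frac{167734}{- \frac{22611}{8450} + \frac{10709}{7300}} = \frac{84225}{397249} - \frac{167734}{- \frac{298277}{246740}} = \frac{84225}{397249} - - \frac{5912383880}{42611} = \frac{84225}{397249} + \frac{5912383880}{42611} = \frac{2348692172857595}{16927177139}$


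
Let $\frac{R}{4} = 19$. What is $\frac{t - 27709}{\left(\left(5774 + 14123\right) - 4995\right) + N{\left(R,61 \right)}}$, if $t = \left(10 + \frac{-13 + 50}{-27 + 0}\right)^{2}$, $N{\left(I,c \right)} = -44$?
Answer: $- \frac{10072786}{5415741} \approx -1.8599$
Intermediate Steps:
$R = 76$ ($R = 4 \cdot 19 = 76$)
$t = \frac{54289}{729}$ ($t = \left(10 + \frac{37}{-27}\right)^{2} = \left(10 + 37 \left(- \frac{1}{27}\right)\right)^{2} = \left(10 - \frac{37}{27}\right)^{2} = \left(\frac{233}{27}\right)^{2} = \frac{54289}{729} \approx 74.47$)
$\frac{t - 27709}{\left(\left(5774 + 14123\right) - 4995\right) + N{\left(R,61 \right)}} = \frac{\frac{54289}{729} - 27709}{\left(\left(5774 + 14123\right) - 4995\right) - 44} = - \frac{20145572}{729 \left(\left(19897 - 4995\right) - 44\right)} = - \frac{20145572}{729 \left(14902 - 44\right)} = - \frac{20145572}{729 \cdot 14858} = \left(- \frac{20145572}{729}\right) \frac{1}{14858} = - \frac{10072786}{5415741}$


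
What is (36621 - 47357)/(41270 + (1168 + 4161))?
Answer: -10736/46599 ≈ -0.23039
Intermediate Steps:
(36621 - 47357)/(41270 + (1168 + 4161)) = -10736/(41270 + 5329) = -10736/46599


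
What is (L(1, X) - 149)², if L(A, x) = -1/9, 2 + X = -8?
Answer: 1800964/81 ≈ 22234.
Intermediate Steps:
X = -10 (X = -2 - 8 = -10)
L(A, x) = -⅑ (L(A, x) = -1*⅑ = -⅑)
(L(1, X) - 149)² = (-⅑ - 149)² = (-1342/9)² = 1800964/81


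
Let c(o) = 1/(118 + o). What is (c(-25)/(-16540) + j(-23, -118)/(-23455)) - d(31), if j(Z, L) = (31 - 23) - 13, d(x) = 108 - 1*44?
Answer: -461809027751/7215790020 ≈ -64.000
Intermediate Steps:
d(x) = 64 (d(x) = 108 - 44 = 64)
j(Z, L) = -5 (j(Z, L) = 8 - 13 = -5)
(c(-25)/(-16540) + j(-23, -118)/(-23455)) - d(31) = (1/((118 - 25)*(-16540)) - 5/(-23455)) - 1*64 = (-1/16540/93 - 5*(-1/23455)) - 64 = ((1/93)*(-1/16540) + 1/4691) - 64 = (-1/1538220 + 1/4691) - 64 = 1533529/7215790020 - 64 = -461809027751/7215790020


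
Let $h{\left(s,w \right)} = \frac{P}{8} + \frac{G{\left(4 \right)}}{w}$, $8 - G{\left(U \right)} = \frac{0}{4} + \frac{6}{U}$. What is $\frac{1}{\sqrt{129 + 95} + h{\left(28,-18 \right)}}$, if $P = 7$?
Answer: $- \frac{2664}{1159847} + \frac{20736 \sqrt{14}}{1159847} \approx 0.064597$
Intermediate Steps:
$G{\left(U \right)} = 8 - \frac{6}{U}$ ($G{\left(U \right)} = 8 - \left(\frac{0}{4} + \frac{6}{U}\right) = 8 - \left(0 \cdot \frac{1}{4} + \frac{6}{U}\right) = 8 - \left(0 + \frac{6}{U}\right) = 8 - \frac{6}{U}$)
$h{\left(s,w \right)} = \frac{7}{8} + \frac{13}{2 w}$ ($h{\left(s,w \right)} = \frac{7}{8} + \frac{8 - \frac{6}{4}}{w} = 7 \cdot \frac{1}{8} + \frac{8 - \frac{3}{2}}{w} = \frac{7}{8} + \frac{8 - \frac{3}{2}}{w} = \frac{7}{8} + \frac{13}{2 w}$)
$\frac{1}{\sqrt{129 + 95} + h{\left(28,-18 \right)}} = \frac{1}{\sqrt{129 + 95} + \frac{52 + 7 \left(-18\right)}{8 \left(-18\right)}} = \frac{1}{\sqrt{224} + \frac{1}{8} \left(- \frac{1}{18}\right) \left(52 - 126\right)} = \frac{1}{4 \sqrt{14} + \frac{1}{8} \left(- \frac{1}{18}\right) \left(-74\right)} = \frac{1}{4 \sqrt{14} + \frac{37}{72}} = \frac{1}{\frac{37}{72} + 4 \sqrt{14}}$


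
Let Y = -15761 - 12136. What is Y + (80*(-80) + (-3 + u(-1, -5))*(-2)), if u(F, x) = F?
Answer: -34289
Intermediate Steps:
Y = -27897
Y + (80*(-80) + (-3 + u(-1, -5))*(-2)) = -27897 + (80*(-80) + (-3 - 1)*(-2)) = -27897 + (-6400 - 4*(-2)) = -27897 + (-6400 + 8) = -27897 - 6392 = -34289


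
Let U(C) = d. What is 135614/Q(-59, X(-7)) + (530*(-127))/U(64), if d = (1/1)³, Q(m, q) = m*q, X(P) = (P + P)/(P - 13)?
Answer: -29155170/413 ≈ -70594.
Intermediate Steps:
X(P) = 2*P/(-13 + P) (X(P) = (2*P)/(-13 + P) = 2*P/(-13 + P))
d = 1 (d = 1³ = 1)
U(C) = 1
135614/Q(-59, X(-7)) + (530*(-127))/U(64) = 135614/((-118*(-7)/(-13 - 7))) + (530*(-127))/1 = 135614/((-118*(-7)/(-20))) - 67310*1 = 135614/((-118*(-7)*(-1)/20)) - 67310 = 135614/((-59*7/10)) - 67310 = 135614/(-413/10) - 67310 = 135614*(-10/413) - 67310 = -1356140/413 - 67310 = -29155170/413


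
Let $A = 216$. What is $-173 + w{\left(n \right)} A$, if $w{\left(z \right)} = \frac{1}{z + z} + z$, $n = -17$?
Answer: $- \frac{65473}{17} \approx -3851.4$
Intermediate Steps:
$w{\left(z \right)} = z + \frac{1}{2 z}$ ($w{\left(z \right)} = \frac{1}{2 z} + z = z + \frac{1}{2 z}$)
$-173 + w{\left(n \right)} A = -173 + \left(-17 + \frac{1}{2 \left(-17\right)}\right) 216 = -173 + \left(-17 + \frac{1}{2} \left(- \frac{1}{17}\right)\right) 216 = -173 + \left(-17 - \frac{1}{34}\right) 216 = -173 - \frac{62532}{17} = - \frac{65473}{17}$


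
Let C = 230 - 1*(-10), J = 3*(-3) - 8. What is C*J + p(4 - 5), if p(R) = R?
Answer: -4081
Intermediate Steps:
J = -17 (J = -9 - 8 = -17)
C = 240 (C = 230 + 10 = 240)
C*J + p(4 - 5) = 240*(-17) + (4 - 5) = -4080 - 1 = -4081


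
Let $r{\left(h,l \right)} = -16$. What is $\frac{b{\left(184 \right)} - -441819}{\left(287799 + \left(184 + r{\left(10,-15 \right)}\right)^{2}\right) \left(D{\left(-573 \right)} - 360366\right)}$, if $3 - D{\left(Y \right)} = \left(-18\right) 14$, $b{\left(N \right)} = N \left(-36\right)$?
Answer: $- \frac{48355}{12644817617} \approx -3.8241 \cdot 10^{-6}$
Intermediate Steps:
$b{\left(N \right)} = - 36 N$
$D{\left(Y \right)} = 255$ ($D{\left(Y \right)} = 3 - \left(-18\right) 14 = 3 - -252 = 3 + 252 = 255$)
$\frac{b{\left(184 \right)} - -441819}{\left(287799 + \left(184 + r{\left(10,-15 \right)}\right)^{2}\right) \left(D{\left(-573 \right)} - 360366\right)} = \frac{\left(-36\right) 184 - -441819}{\left(287799 + \left(184 - 16\right)^{2}\right) \left(255 - 360366\right)} = \frac{-6624 + 441819}{\left(287799 + 168^{2}\right) \left(-360111\right)} = \frac{435195}{\left(287799 + 28224\right) \left(-360111\right)} = \frac{435195}{316023 \left(-360111\right)} = \frac{435195}{-113803358553} = 435195 \left(- \frac{1}{113803358553}\right) = - \frac{48355}{12644817617}$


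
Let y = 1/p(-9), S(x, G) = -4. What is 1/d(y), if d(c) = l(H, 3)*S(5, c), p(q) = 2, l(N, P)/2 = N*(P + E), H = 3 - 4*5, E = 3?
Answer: 1/816 ≈ 0.0012255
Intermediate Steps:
H = -17 (H = 3 - 20 = -17)
l(N, P) = 2*N*(3 + P) (l(N, P) = 2*(N*(P + 3)) = 2*(N*(3 + P)) = 2*N*(3 + P))
y = ½ (y = 1/2 = ½ ≈ 0.50000)
d(c) = 816 (d(c) = (2*(-17)*(3 + 3))*(-4) = (2*(-17)*6)*(-4) = -204*(-4) = 816)
1/d(y) = 1/816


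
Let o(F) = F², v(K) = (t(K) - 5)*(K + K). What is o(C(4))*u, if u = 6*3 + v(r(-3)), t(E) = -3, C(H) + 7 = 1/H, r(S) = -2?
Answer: 18225/8 ≈ 2278.1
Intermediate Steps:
C(H) = -7 + 1/H
v(K) = -16*K (v(K) = (-3 - 5)*(K + K) = -16*K)
u = 50 (u = 6*3 - 16*(-2) = 18 + 32 = 50)
o(C(4))*u = (-7 + 1/4)²*50 = (-7 + ¼)²*50 = (-27/4)²*50 = (729/16)*50 = 18225/8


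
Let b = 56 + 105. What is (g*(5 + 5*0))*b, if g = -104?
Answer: -83720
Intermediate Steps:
b = 161
(g*(5 + 5*0))*b = -104*(5 + 5*0)*161 = -104*(5 + 0)*161 = -104*5*161 = -520*161 = -83720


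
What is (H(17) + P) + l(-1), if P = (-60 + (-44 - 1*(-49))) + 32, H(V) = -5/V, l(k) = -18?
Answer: -702/17 ≈ -41.294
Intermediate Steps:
P = -23 (P = (-60 + (-44 + 49)) + 32 = (-60 + 5) + 32 = -55 + 32 = -23)
(H(17) + P) + l(-1) = (-5/17 - 23) - 18 = -396/17 - 18 = -702/17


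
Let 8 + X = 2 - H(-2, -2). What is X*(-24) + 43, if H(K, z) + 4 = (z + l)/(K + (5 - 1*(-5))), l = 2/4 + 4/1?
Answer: 197/2 ≈ 98.500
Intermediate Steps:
l = 9/2 (l = 2*(¼) + 4*1 = ½ + 4 = 9/2 ≈ 4.5000)
H(K, z) = -4 + (9/2 + z)/(10 + K) (H(K, z) = -4 + (z + 9/2)/(K + (5 - 1*(-5))) = -4 + (9/2 + z)/(K + (5 + 5)) = -4 + (9/2 + z)/(K + 10) = -4 + (9/2 + z)/(10 + K))
X = -37/16 (X = -8 + (2 - (-71/2 - 2 - 4*(-2))/(10 - 2)) = -8 + (2 - (-71/2 - 2 + 8)/8) = -8 + (2 - (-59)/(8*2)) = -8 + (2 - 1*(-59/16)) = -8 + (2 + 59/16) = -8 + 91/16 = -37/16 ≈ -2.3125)
X*(-24) + 43 = -37/16*(-24) + 43 = 111/2 + 43 = 197/2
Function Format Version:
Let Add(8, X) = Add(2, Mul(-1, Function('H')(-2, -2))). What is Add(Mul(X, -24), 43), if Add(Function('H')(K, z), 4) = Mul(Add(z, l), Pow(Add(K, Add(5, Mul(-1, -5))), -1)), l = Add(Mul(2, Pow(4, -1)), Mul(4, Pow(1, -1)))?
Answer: Rational(197, 2) ≈ 98.500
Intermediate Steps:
l = Rational(9, 2) (l = Add(Mul(2, Rational(1, 4)), Mul(4, 1)) = Add(Rational(1, 2), 4) = Rational(9, 2) ≈ 4.5000)
Function('H')(K, z) = Add(-4, Mul(Pow(Add(10, K), -1), Add(Rational(9, 2), z))) (Function('H')(K, z) = Add(-4, Mul(Add(z, Rational(9, 2)), Pow(Add(K, Add(5, Mul(-1, -5))), -1))) = Add(-4, Mul(Add(Rational(9, 2), z), Pow(Add(K, Add(5, 5)), -1))) = Add(-4, Mul(Add(Rational(9, 2), z), Pow(Add(K, 10), -1))) = Add(-4, Mul(Add(Rational(9, 2), z), Pow(Add(10, K), -1))) = Add(-4, Mul(Pow(Add(10, K), -1), Add(Rational(9, 2), z))))
X = Rational(-37, 16) (X = Add(-8, Add(2, Mul(-1, Mul(Pow(Add(10, -2), -1), Add(Rational(-71, 2), -2, Mul(-4, -2)))))) = Add(-8, Add(2, Mul(-1, Mul(Pow(8, -1), Add(Rational(-71, 2), -2, 8))))) = Add(-8, Add(2, Mul(-1, Mul(Rational(1, 8), Rational(-59, 2))))) = Add(-8, Add(2, Mul(-1, Rational(-59, 16)))) = Add(-8, Add(2, Rational(59, 16))) = Add(-8, Rational(91, 16)) = Rational(-37, 16) ≈ -2.3125)
Add(Mul(X, -24), 43) = Add(Mul(Rational(-37, 16), -24), 43) = Add(Rational(111, 2), 43) = Rational(197, 2)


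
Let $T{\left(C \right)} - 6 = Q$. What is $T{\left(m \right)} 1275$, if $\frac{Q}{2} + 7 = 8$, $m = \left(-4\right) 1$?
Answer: $10200$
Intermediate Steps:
$m = -4$
$Q = 2$ ($Q = -14 + 2 \cdot 8 = -14 + 16 = 2$)
$T{\left(C \right)} = 8$ ($T{\left(C \right)} = 6 + 2 = 8$)
$T{\left(m \right)} 1275 = 8 \cdot 1275 = 10200$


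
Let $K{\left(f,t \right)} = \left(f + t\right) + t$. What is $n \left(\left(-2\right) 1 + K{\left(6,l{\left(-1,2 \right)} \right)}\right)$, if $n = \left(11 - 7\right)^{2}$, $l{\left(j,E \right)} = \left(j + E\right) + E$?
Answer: $160$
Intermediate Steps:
$l{\left(j,E \right)} = j + 2 E$ ($l{\left(j,E \right)} = \left(E + j\right) + E = j + 2 E$)
$n = 16$ ($n = 4^{2} = 16$)
$K{\left(f,t \right)} = f + 2 t$
$n \left(\left(-2\right) 1 + K{\left(6,l{\left(-1,2 \right)} \right)}\right) = 16 \left(\left(-2\right) 1 + \left(6 + 2 \left(-1 + 2 \cdot 2\right)\right)\right) = 16 \left(-2 + \left(6 + 2 \left(-1 + 4\right)\right)\right) = 16 \left(-2 + \left(6 + 2 \cdot 3\right)\right) = 16 \left(-2 + \left(6 + 6\right)\right) = 16 \left(-2 + 12\right) = 16 \cdot 10 = 160$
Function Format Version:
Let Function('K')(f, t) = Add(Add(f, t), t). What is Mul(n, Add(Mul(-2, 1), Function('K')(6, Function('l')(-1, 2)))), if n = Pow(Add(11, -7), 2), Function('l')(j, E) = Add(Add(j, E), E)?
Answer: 160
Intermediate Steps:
Function('l')(j, E) = Add(j, Mul(2, E)) (Function('l')(j, E) = Add(Add(E, j), E) = Add(j, Mul(2, E)))
n = 16 (n = Pow(4, 2) = 16)
Function('K')(f, t) = Add(f, Mul(2, t))
Mul(n, Add(Mul(-2, 1), Function('K')(6, Function('l')(-1, 2)))) = Mul(16, Add(Mul(-2, 1), Add(6, Mul(2, Add(-1, Mul(2, 2)))))) = Mul(16, Add(-2, Add(6, Mul(2, Add(-1, 4))))) = Mul(16, Add(-2, Add(6, Mul(2, 3)))) = Mul(16, Add(-2, Add(6, 6))) = Mul(16, Add(-2, 12)) = Mul(16, 10) = 160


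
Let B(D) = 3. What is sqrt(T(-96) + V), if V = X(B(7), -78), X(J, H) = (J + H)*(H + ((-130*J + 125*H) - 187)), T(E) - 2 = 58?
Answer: 9*sqrt(9635) ≈ 883.42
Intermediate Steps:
T(E) = 60 (T(E) = 2 + 58 = 60)
X(J, H) = (H + J)*(-187 - 130*J + 126*H) (X(J, H) = (H + J)*(H + (-187 - 130*J + 125*H)) = (H + J)*(-187 - 130*J + 126*H))
V = 780375 (V = -187*(-78) - 187*3 - 130*3**2 + 126*(-78)**2 - 4*(-78)*3 = 14586 - 561 - 130*9 + 126*6084 + 936 = 14586 - 561 - 1170 + 766584 + 936 = 780375)
sqrt(T(-96) + V) = sqrt(60 + 780375) = sqrt(780435) = 9*sqrt(9635)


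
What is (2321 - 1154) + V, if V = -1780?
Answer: -613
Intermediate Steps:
(2321 - 1154) + V = (2321 - 1154) - 1780 = 1167 - 1780 = -613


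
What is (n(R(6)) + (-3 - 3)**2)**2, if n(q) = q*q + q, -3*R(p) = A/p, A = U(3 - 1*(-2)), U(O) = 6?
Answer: 103684/81 ≈ 1280.0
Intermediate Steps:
A = 6
R(p) = -2/p
n(q) = q + q**2 (n(q) = q**2 + q = q + q**2)
(n(R(6)) + (-3 - 3)**2)**2 = ((-2/6)*(1 - 2/6) + (-3 - 3)**2)**2 = ((-2*1/6)*(1 - 2*1/6) + (-6)**2)**2 = (-(1 - 1/3)/3 + 36)**2 = (-1/3*2/3 + 36)**2 = (-2/9 + 36)**2 = (322/9)**2 = 103684/81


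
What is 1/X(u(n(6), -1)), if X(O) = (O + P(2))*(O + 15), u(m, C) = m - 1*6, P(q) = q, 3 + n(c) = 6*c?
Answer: 1/1218 ≈ 0.00082102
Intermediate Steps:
n(c) = -3 + 6*c
u(m, C) = -6 + m (u(m, C) = m - 6 = -6 + m)
X(O) = (2 + O)*(15 + O) (X(O) = (O + 2)*(O + 15) = (2 + O)*(15 + O))
1/X(u(n(6), -1)) = 1/(30 + (-6 + (-3 + 6*6))**2 + 17*(-6 + (-3 + 6*6))) = 1/(30 + (-6 + (-3 + 36))**2 + 17*(-6 + (-3 + 36))) = 1/(30 + (-6 + 33)**2 + 17*(-6 + 33)) = 1/(30 + 27**2 + 17*27) = 1/(30 + 729 + 459) = 1/1218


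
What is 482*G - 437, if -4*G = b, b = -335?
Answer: 79861/2 ≈ 39931.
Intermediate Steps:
G = 335/4 (G = -¼*(-335) = 335/4 ≈ 83.750)
482*G - 437 = 482*(335/4) - 437 = 80735/2 - 437 = 79861/2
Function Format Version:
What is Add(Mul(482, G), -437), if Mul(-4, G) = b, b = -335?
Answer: Rational(79861, 2) ≈ 39931.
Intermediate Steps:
G = Rational(335, 4) (G = Mul(Rational(-1, 4), -335) = Rational(335, 4) ≈ 83.750)
Add(Mul(482, G), -437) = Add(Mul(482, Rational(335, 4)), -437) = Add(Rational(80735, 2), -437) = Rational(79861, 2)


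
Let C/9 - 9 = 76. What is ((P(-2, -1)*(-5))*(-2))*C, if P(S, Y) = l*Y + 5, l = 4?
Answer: 7650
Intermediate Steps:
C = 765 (C = 81 + 9*76 = 81 + 684 = 765)
P(S, Y) = 5 + 4*Y (P(S, Y) = 4*Y + 5 = 5 + 4*Y)
((P(-2, -1)*(-5))*(-2))*C = (((5 + 4*(-1))*(-5))*(-2))*765 = (((5 - 4)*(-5))*(-2))*765 = ((1*(-5))*(-2))*765 = -5*(-2)*765 = 10*765 = 7650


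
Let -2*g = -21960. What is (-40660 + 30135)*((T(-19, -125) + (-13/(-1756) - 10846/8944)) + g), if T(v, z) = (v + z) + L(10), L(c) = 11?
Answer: -224104099411825/1963208 ≈ -1.1415e+8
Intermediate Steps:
g = 10980 (g = -½*(-21960) = 10980)
T(v, z) = 11 + v + z (T(v, z) = (v + z) + 11 = 11 + v + z)
(-40660 + 30135)*((T(-19, -125) + (-13/(-1756) - 10846/8944)) + g) = (-40660 + 30135)*(((11 - 19 - 125) + (-13/(-1756) - 10846/8944)) + 10980) = -10525*((-133 + (-13*(-1/1756) - 10846*1/8944)) + 10980) = -10525*((-133 + (13/1756 - 5423/4472)) + 10980) = -10525*((-133 - 2366163/1963208) + 10980) = -10525*(-263472827/1963208 + 10980) = -10525*21292551013/1963208 = -224104099411825/1963208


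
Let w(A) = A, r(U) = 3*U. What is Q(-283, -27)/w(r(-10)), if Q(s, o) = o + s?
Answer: 31/3 ≈ 10.333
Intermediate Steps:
Q(-283, -27)/w(r(-10)) = (-27 - 283)/((3*(-10))) = -310/(-30) = -310*(-1/30) = 31/3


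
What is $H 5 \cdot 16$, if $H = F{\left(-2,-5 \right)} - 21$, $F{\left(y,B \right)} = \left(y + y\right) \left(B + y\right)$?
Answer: $560$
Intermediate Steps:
$F{\left(y,B \right)} = 2 y \left(B + y\right)$
$H = 7$ ($H = 2 \left(-2\right) \left(-5 - 2\right) - 21 = 2 \left(-2\right) \left(-7\right) - 21 = 28 - 21 = 7$)
$H 5 \cdot 16 = 7 \cdot 5 \cdot 16 = 35 \cdot 16 = 560$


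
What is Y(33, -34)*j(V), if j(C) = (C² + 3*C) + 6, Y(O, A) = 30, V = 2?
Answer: 480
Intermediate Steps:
j(C) = 6 + C² + 3*C
Y(33, -34)*j(V) = 30*(6 + 2² + 3*2) = 30*(6 + 4 + 6) = 30*16 = 480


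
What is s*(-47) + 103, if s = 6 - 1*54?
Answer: 2359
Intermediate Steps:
s = -48 (s = 6 - 54 = -48)
s*(-47) + 103 = -48*(-47) + 103 = 2256 + 103 = 2359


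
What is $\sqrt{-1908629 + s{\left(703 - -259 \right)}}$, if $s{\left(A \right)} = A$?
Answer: $3 i \sqrt{211963} \approx 1381.2 i$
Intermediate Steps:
$\sqrt{-1908629 + s{\left(703 - -259 \right)}} = \sqrt{-1908629 + \left(703 - -259\right)} = \sqrt{-1908629 + \left(703 + 259\right)} = \sqrt{-1908629 + 962} = \sqrt{-1907667} = 3 i \sqrt{211963}$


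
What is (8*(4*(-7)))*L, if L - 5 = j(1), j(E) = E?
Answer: -1344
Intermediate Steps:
L = 6 (L = 5 + 1 = 6)
(8*(4*(-7)))*L = (8*(4*(-7)))*6 = (8*(-28))*6 = -224*6 = -1344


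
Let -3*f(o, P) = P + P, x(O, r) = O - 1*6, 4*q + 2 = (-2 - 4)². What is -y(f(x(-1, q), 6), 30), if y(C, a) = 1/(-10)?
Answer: ⅒ ≈ 0.10000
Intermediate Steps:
q = 17/2 (q = -½ + (-2 - 4)²/4 = -½ + (¼)*(-6)² = -½ + (¼)*36 = -½ + 9 = 17/2 ≈ 8.5000)
x(O, r) = -6 + O (x(O, r) = O - 6 = -6 + O)
f(o, P) = -2*P/3 (f(o, P) = -(P + P)/3 = -2*P/3)
y(C, a) = -⅒
-y(f(x(-1, q), 6), 30) = -1*(-⅒) = ⅒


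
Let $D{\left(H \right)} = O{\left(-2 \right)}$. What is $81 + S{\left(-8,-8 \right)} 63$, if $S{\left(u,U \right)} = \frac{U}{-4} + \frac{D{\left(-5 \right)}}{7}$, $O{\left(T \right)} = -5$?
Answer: $162$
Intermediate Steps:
$D{\left(H \right)} = -5$
$S{\left(u,U \right)} = - \frac{5}{7} - \frac{U}{4}$ ($S{\left(u,U \right)} = \frac{U}{-4} - \frac{5}{7} = U \left(- \frac{1}{4}\right) - \frac{5}{7} = - \frac{U}{4} - \frac{5}{7} = - \frac{5}{7} - \frac{U}{4}$)
$81 + S{\left(-8,-8 \right)} 63 = 81 + \left(- \frac{5}{7} - -2\right) 63 = 81 + \left(- \frac{5}{7} + 2\right) 63 = 81 + \frac{9}{7} \cdot 63 = 81 + 81 = 162$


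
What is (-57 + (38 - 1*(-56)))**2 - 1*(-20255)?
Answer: 21624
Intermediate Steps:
(-57 + (38 - 1*(-56)))**2 - 1*(-20255) = (-57 + (38 + 56))**2 + 20255 = (-57 + 94)**2 + 20255 = 37**2 + 20255 = 1369 + 20255 = 21624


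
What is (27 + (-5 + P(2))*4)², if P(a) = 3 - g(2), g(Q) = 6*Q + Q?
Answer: 1369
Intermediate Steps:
g(Q) = 7*Q
P(a) = -11 (P(a) = 3 - 7*2 = 3 - 1*14 = 3 - 14 = -11)
(27 + (-5 + P(2))*4)² = (27 + (-5 - 11)*4)² = (27 - 16*4)² = (27 - 64)² = (-37)² = 1369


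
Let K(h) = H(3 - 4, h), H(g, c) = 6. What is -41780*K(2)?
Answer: -250680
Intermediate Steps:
K(h) = 6
-41780*K(2) = -41780*6 = -250680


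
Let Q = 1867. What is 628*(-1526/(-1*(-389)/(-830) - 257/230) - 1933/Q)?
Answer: 17059520903484/28264513 ≈ 6.0357e+5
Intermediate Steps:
628*(-1526/(-1*(-389)/(-830) - 257/230) - 1933/Q) = 628*(-1526/(-1*(-389)/(-830) - 257/230) - 1933/1867) = 628*(-1526/(389*(-1/830) - 257*1/230) - 1933*1/1867) = 628*(-1526/(-389/830 - 257/230) - 1933/1867) = 628*(-1526/(-15139/9545) - 1933/1867) = 628*(-1526*(-9545/15139) - 1933/1867) = 628*(14565670/15139 - 1933/1867) = 628*(27164842203/28264513) = 17059520903484/28264513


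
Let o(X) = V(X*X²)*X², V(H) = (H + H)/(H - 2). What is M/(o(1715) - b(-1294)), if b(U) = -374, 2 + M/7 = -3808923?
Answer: -134490879671340675/29674145968270252 ≈ -4.5323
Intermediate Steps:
M = -26662475 (M = -14 + 7*(-3808923) = -14 - 26662461 = -26662475)
V(H) = 2*H/(-2 + H) (V(H) = (2*H)/(-2 + H) = 2*H/(-2 + H))
o(X) = 2*X⁵/(-2 + X³) (o(X) = (2*(X*X²)/(-2 + X*X²))*X² = (2*X³/(-2 + X³))*X² = 2*X⁵/(-2 + X³))
M/(o(1715) - b(-1294)) = -26662475/(2*1715⁵/(-2 + 1715³) - 1*(-374)) = -26662475/(2*14836129718571875/(-2 + 5044200875) + 374) = -26662475/(2*14836129718571875/5044200873 + 374) = -26662475/(2*14836129718571875*(1/5044200873) + 374) = -26662475/(29672259437143750/5044200873 + 374) = -26662475/29674145968270252/5044200873 = -26662475*5044200873/29674145968270252 = -134490879671340675/29674145968270252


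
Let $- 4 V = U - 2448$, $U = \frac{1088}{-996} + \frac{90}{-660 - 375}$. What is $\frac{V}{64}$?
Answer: $\frac{7013225}{733056} \approx 9.5671$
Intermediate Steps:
$U = - \frac{6754}{5727}$ ($U = 1088 \left(- \frac{1}{996}\right) + \frac{90}{-1035} = - \frac{272}{249} + 90 \left(- \frac{1}{1035}\right) = - \frac{272}{249} - \frac{2}{23} = - \frac{6754}{5727} \approx -1.1793$)
$V = \frac{7013225}{11454}$ ($V = - \frac{- \frac{6754}{5727} - 2448}{4} = \left(- \frac{1}{4}\right) \left(- \frac{14026450}{5727}\right) = \frac{7013225}{11454} \approx 612.29$)
$\frac{V}{64} = \frac{7013225}{11454 \cdot 64} = \frac{7013225}{11454} \cdot \frac{1}{64} = \frac{7013225}{733056}$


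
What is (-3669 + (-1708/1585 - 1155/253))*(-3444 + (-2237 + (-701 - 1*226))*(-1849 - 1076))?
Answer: -1239289964634624/36455 ≈ -3.3995e+10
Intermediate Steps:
(-3669 + (-1708/1585 - 1155/253))*(-3444 + (-2237 + (-701 - 1*226))*(-1849 - 1076)) = (-3669 + (-1708*1/1585 - 1155*1/253))*(-3444 + (-2237 + (-701 - 226))*(-2925)) = (-3669 + (-1708/1585 - 105/23))*(-3444 + (-2237 - 927)*(-2925)) = (-3669 - 205709/36455)*(-3444 - 3164*(-2925)) = -133959104*(-3444 + 9254700)/36455 = -133959104/36455*9251256 = -1239289964634624/36455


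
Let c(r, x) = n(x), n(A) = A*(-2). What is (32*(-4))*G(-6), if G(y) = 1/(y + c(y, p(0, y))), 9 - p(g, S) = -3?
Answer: 64/15 ≈ 4.2667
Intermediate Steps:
p(g, S) = 12 (p(g, S) = 9 - 1*(-3) = 9 + 3 = 12)
n(A) = -2*A
c(r, x) = -2*x
G(y) = 1/(-24 + y) (G(y) = 1/(y - 2*12) = 1/(y - 24) = 1/(-24 + y))
(32*(-4))*G(-6) = (32*(-4))/(-24 - 6) = -128/(-30) = -128*(-1/30) = 64/15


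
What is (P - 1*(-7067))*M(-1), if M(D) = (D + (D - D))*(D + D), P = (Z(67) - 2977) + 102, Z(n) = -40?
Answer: 8304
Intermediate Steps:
P = -2915 (P = (-40 - 2977) + 102 = -3017 + 102 = -2915)
M(D) = 2*D² (M(D) = (D + 0)*(2*D) = D*(2*D) = 2*D²)
(P - 1*(-7067))*M(-1) = (-2915 - 1*(-7067))*(2*(-1)²) = (-2915 + 7067)*(2*1) = 4152*2 = 8304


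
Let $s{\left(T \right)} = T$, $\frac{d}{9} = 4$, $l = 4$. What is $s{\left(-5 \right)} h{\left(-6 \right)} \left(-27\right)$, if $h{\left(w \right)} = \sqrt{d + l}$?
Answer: $270 \sqrt{10} \approx 853.81$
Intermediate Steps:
$d = 36$ ($d = 9 \cdot 4 = 36$)
$h{\left(w \right)} = 2 \sqrt{10}$ ($h{\left(w \right)} = \sqrt{36 + 4} = \sqrt{40} = 2 \sqrt{10}$)
$s{\left(-5 \right)} h{\left(-6 \right)} \left(-27\right) = - 5 \cdot 2 \sqrt{10} \left(-27\right) = - 10 \sqrt{10} \left(-27\right) = 270 \sqrt{10}$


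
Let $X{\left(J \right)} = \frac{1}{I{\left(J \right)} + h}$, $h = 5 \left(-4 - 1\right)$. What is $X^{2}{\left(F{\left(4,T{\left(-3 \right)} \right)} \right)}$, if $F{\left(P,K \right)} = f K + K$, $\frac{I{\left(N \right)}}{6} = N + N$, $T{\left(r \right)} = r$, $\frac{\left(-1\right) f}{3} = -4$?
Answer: $\frac{1}{243049} \approx 4.1144 \cdot 10^{-6}$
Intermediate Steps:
$f = 12$ ($f = \left(-3\right) \left(-4\right) = 12$)
$I{\left(N \right)} = 12 N$ ($I{\left(N \right)} = 6 \left(N + N\right) = 6 \cdot 2 N = 12 N$)
$h = -25$ ($h = 5 \left(-5\right) = -25$)
$F{\left(P,K \right)} = 13 K$ ($F{\left(P,K \right)} = 12 K + K = 13 K$)
$X{\left(J \right)} = \frac{1}{-25 + 12 J}$ ($X{\left(J \right)} = \frac{1}{12 J - 25} = \frac{1}{-25 + 12 J}$)
$X^{2}{\left(F{\left(4,T{\left(-3 \right)} \right)} \right)} = \left(\frac{1}{-25 + 12 \cdot 13 \left(-3\right)}\right)^{2} = \left(\frac{1}{-25 + 12 \left(-39\right)}\right)^{2} = \left(\frac{1}{-25 - 468}\right)^{2} = \left(\frac{1}{-493}\right)^{2} = \left(- \frac{1}{493}\right)^{2} = \frac{1}{243049}$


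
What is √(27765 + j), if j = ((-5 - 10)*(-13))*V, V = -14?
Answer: √25035 ≈ 158.22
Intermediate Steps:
j = -2730 (j = ((-5 - 10)*(-13))*(-14) = -15*(-13)*(-14) = 195*(-14) = -2730)
√(27765 + j) = √(27765 - 2730) = √25035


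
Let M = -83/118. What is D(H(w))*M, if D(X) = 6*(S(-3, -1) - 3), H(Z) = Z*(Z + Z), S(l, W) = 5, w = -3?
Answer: -498/59 ≈ -8.4407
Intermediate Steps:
M = -83/118 (M = -83*1/118 = -83/118 ≈ -0.70339)
H(Z) = 2*Z**2 (H(Z) = Z*(2*Z) = 2*Z**2)
D(X) = 12 (D(X) = 6*(5 - 3) = 6*2 = 12)
D(H(w))*M = 12*(-83/118) = -498/59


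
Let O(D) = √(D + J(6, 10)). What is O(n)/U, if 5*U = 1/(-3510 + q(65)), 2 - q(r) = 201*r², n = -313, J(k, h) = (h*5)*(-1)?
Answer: -46900315*I*√3 ≈ -8.1234e+7*I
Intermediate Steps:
J(k, h) = -5*h (J(k, h) = (5*h)*(-1) = -5*h)
q(r) = 2 - 201*r²
O(D) = √(-50 + D) (O(D) = √(D - 5*10) = √(D - 50) = √(-50 + D))
U = -1/4263665 (U = 1/(5*(-3510 + (2 - 201*65²))) = 1/(5*(-3510 + (2 - 201*4225))) = 1/(5*(-3510 + (2 - 849225))) = 1/(5*(-3510 - 849223)) = (⅕)/(-852733) = (⅕)*(-1/852733) = -1/4263665 ≈ -2.3454e-7)
O(n)/U = √(-50 - 313)/(-1/4263665) = √(-363)*(-4263665) = (11*I*√3)*(-4263665) = -46900315*I*√3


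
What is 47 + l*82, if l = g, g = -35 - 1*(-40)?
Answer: 457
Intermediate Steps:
g = 5 (g = -35 + 40 = 5)
l = 5
47 + l*82 = 47 + 5*82 = 47 + 410 = 457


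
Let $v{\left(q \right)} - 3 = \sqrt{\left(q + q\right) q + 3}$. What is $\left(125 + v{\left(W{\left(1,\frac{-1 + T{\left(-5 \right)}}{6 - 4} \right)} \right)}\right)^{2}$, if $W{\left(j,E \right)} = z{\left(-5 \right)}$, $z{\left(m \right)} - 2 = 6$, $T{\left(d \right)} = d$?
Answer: $\left(128 + \sqrt{131}\right)^{2} \approx 19445.0$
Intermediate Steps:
$z{\left(m \right)} = 8$ ($z{\left(m \right)} = 2 + 6 = 8$)
$W{\left(j,E \right)} = 8$
$v{\left(q \right)} = 3 + \sqrt{3 + 2 q^{2}}$ ($v{\left(q \right)} = 3 + \sqrt{\left(q + q\right) q + 3} = 3 + \sqrt{2 q q + 3} = 3 + \sqrt{2 q^{2} + 3} = 3 + \sqrt{3 + 2 q^{2}}$)
$\left(125 + v{\left(W{\left(1,\frac{-1 + T{\left(-5 \right)}}{6 - 4} \right)} \right)}\right)^{2} = \left(125 + \left(3 + \sqrt{3 + 2 \cdot 8^{2}}\right)\right)^{2} = \left(125 + \left(3 + \sqrt{3 + 2 \cdot 64}\right)\right)^{2} = \left(125 + \left(3 + \sqrt{3 + 128}\right)\right)^{2} = \left(125 + \left(3 + \sqrt{131}\right)\right)^{2} = \left(128 + \sqrt{131}\right)^{2}$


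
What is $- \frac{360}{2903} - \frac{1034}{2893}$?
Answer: $- \frac{367562}{763489} \approx -0.48142$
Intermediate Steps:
$- \frac{360}{2903} - \frac{1034}{2893} = \left(-360\right) \frac{1}{2903} - \frac{94}{263} = - \frac{360}{2903} - \frac{94}{263} = - \frac{367562}{763489}$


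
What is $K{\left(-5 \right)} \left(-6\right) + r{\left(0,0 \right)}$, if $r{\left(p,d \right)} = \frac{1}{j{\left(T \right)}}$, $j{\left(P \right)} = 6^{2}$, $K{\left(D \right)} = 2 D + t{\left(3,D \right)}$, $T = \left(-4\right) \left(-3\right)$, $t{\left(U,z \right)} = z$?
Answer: $\frac{3241}{36} \approx 90.028$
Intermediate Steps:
$T = 12$
$K{\left(D \right)} = 3 D$ ($K{\left(D \right)} = 2 D + D = 3 D$)
$j{\left(P \right)} = 36$
$r{\left(p,d \right)} = \frac{1}{36}$
$K{\left(-5 \right)} \left(-6\right) + r{\left(0,0 \right)} = 3 \left(-5\right) \left(-6\right) + \frac{1}{36} = \left(-15\right) \left(-6\right) + \frac{1}{36} = 90 + \frac{1}{36} = \frac{3241}{36}$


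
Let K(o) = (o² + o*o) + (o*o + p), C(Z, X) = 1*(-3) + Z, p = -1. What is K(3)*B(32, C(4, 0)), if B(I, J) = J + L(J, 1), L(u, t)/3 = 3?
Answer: 260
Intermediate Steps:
L(u, t) = 9 (L(u, t) = 3*3 = 9)
C(Z, X) = -3 + Z
B(I, J) = 9 + J (B(I, J) = J + 9 = 9 + J)
K(o) = -1 + 3*o² (K(o) = (o² + o*o) + (o*o - 1) = (o² + o²) + (o² - 1) = 2*o² + (-1 + o²) = -1 + 3*o²)
K(3)*B(32, C(4, 0)) = (-1 + 3*3²)*(9 + (-3 + 4)) = (-1 + 3*9)*(9 + 1) = (-1 + 27)*10 = 26*10 = 260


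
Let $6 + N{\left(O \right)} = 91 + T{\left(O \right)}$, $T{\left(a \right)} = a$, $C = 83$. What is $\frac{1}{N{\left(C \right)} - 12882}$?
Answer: $- \frac{1}{12714} \approx -7.8653 \cdot 10^{-5}$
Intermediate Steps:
$N{\left(O \right)} = 85 + O$ ($N{\left(O \right)} = -6 + \left(91 + O\right) = 85 + O$)
$\frac{1}{N{\left(C \right)} - 12882} = \frac{1}{\left(85 + 83\right) - 12882} = \frac{1}{168 + \left(-35496 + 22614\right)} = \frac{1}{168 - 12882} = \frac{1}{-12714} = - \frac{1}{12714}$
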